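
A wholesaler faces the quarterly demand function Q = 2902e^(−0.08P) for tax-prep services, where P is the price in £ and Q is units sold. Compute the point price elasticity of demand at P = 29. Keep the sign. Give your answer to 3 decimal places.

At P = 29, Q = 285.190.
dQ/dP = −0.08·2902e^(−0.08P) = −0.08Q = -22.815.
ε = (dQ/dP)(P/Q) = (-22.815)(29/285.190).
|ε| > 1, so demand is elastic at this price.

-2.320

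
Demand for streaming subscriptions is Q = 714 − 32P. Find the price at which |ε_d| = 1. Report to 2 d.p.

11.16

For linear demand Q = a − bP, ε = −bP/(a − bP). |ε| = 1 when bP = a − bP, i.e. P = a/(2b).
P = 714/(2·32) = 714/64 = 11.1562.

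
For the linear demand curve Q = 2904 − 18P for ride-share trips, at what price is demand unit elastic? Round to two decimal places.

80.67

For linear demand Q = a − bP, ε = −bP/(a − bP). |ε| = 1 when bP = a − bP, i.e. P = a/(2b).
P = 2904/(2·18) = 2904/36 = 80.6667.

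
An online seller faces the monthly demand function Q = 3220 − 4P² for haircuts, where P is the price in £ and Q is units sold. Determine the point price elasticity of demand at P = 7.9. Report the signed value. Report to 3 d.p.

-0.168

At P = 7.9, Q = 2970.360.
dQ/dP = −8P = -63.200.
ε = (dQ/dP)(P/Q) = (-63.200)(7.9/2970.360).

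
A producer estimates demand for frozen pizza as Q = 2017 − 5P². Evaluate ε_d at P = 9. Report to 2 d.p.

-0.50

At P = 9, Q = 1612.
dQ/dP = −10P = -90.
ε = (dQ/dP)(P/Q) = (-90)(9/1612).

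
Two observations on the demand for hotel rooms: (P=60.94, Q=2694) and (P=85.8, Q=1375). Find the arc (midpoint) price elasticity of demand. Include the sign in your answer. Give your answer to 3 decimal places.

-1.913

ΔQ = 1375 − 2694 = -1319; ΔP = 85.8 − 60.94 = 24.86.
Midpoints: P̄ = 73.37, Q̄ = 2034.5.
ε = (ΔQ/ΔP)(P̄/Q̄) = (-1319/24.86)(73.37/2034.5).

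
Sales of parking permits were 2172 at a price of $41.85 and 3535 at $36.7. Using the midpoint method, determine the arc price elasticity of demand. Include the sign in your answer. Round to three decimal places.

-3.643

ΔQ = 3535 − 2172 = 1363; ΔP = 36.7 − 41.85 = -5.15.
Midpoints: P̄ = 39.28, Q̄ = 2853.5.
ε = (ΔQ/ΔP)(P̄/Q̄) = (1363/-5.15)(39.28/2853.5).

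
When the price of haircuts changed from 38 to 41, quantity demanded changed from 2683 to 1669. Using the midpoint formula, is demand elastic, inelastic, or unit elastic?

Arc ε ≈ -6.136.
|ε| = 6.14 > 1.

elastic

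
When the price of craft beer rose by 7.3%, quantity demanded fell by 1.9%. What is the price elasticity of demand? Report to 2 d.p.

-0.26

ε = %ΔQ / %ΔP = (-1.9)/(7.3) = -0.260.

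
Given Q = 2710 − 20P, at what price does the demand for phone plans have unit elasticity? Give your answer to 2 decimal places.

For linear demand Q = a − bP, ε = −bP/(a − bP). |ε| = 1 when bP = a − bP, i.e. P = a/(2b).
P = 2710/(2·20) = 2710/40 = 67.7500.

67.75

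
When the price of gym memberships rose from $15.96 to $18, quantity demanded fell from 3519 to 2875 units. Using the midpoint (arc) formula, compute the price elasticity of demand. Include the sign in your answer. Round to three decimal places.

-1.677

ΔQ = 2875 − 3519 = -644; ΔP = 18 − 15.96 = 2.04.
Midpoints: P̄ = 16.98, Q̄ = 3197.0.
ε = (ΔQ/ΔP)(P̄/Q̄) = (-644/2.04)(16.98/3197.0).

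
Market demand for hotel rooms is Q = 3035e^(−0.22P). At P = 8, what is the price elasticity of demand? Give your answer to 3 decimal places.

At P = 8, Q = 522.156.
dQ/dP = −0.22·3035e^(−0.22P) = −0.22Q = -114.874.
ε = (dQ/dP)(P/Q) = (-114.874)(8/522.156).
|ε| > 1, so demand is elastic at this price.

-1.760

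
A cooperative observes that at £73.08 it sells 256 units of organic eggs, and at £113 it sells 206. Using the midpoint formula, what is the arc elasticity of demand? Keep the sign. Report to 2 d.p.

-0.50

ΔQ = 206 − 256 = -50; ΔP = 113 − 73.08 = 39.92.
Midpoints: P̄ = 93.04, Q̄ = 231.0.
ε = (ΔQ/ΔP)(P̄/Q̄) = (-50/39.92)(93.04/231.0).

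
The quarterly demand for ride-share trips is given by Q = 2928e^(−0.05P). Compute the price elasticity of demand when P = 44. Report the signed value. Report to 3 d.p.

At P = 44, Q = 324.432.
dQ/dP = −0.05·2928e^(−0.05P) = −0.05Q = -16.222.
ε = (dQ/dP)(P/Q) = (-16.222)(44/324.432).
|ε| > 1, so demand is elastic at this price.

-2.200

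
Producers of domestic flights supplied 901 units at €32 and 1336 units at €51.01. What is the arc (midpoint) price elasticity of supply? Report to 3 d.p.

0.849

ΔQ = 1336 − 901 = 435; ΔP = 51.01 − 32 = 19.01.
Midpoints: P̄ = 41.50, Q̄ = 1118.5.
ε_s = (ΔQ/ΔP)(P̄/Q̄) = (435/19.01)(41.50/1118.5).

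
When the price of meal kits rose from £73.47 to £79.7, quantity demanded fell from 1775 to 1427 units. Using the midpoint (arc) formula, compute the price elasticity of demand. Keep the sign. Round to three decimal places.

ΔQ = 1427 − 1775 = -348; ΔP = 79.7 − 73.47 = 6.23.
Midpoints: P̄ = 76.59, Q̄ = 1601.0.
ε = (ΔQ/ΔP)(P̄/Q̄) = (-348/6.23)(76.59/1601.0).

-2.672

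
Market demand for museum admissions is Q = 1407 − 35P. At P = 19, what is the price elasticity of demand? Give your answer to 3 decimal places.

At P = 19, Q = 742.
dQ/dP = −35.
ε = (dQ/dP)(P/Q) = (-35)(19/742).

-0.896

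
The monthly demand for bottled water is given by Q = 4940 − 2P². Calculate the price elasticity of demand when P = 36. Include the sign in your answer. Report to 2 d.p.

At P = 36, Q = 2348.
dQ/dP = −4P = -144.
ε = (dQ/dP)(P/Q) = (-144)(36/2348).

-2.21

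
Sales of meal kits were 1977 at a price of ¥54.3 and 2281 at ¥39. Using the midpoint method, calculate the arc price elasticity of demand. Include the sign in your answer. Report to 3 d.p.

ΔQ = 2281 − 1977 = 304; ΔP = 39 − 54.3 = -15.3.
Midpoints: P̄ = 46.65, Q̄ = 2129.0.
ε = (ΔQ/ΔP)(P̄/Q̄) = (304/-15.3)(46.65/2129.0).

-0.435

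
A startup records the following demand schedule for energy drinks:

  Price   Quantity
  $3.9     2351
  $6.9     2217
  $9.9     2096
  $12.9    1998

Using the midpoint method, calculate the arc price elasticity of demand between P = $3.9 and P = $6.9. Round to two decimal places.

At P = 3.9, Q = 2351; at P = 6.9, Q = 2217.
ΔQ = -134, ΔP = 3.0. Midpoints: P̄ = 5.40, Q̄ = 2284.0.
ε = (ΔQ/ΔP)(P̄/Q̄) = (-134/3.0)(5.40/2284.0).

-0.11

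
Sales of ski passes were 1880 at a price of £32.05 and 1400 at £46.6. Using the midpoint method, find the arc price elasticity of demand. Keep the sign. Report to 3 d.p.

-0.791

ΔQ = 1400 − 1880 = -480; ΔP = 46.6 − 32.05 = 14.55.
Midpoints: P̄ = 39.33, Q̄ = 1640.0.
ε = (ΔQ/ΔP)(P̄/Q̄) = (-480/14.55)(39.33/1640.0).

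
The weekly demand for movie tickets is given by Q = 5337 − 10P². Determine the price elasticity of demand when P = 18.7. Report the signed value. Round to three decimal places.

-3.801

At P = 18.7, Q = 1840.100.
dQ/dP = −20P = -374.
ε = (dQ/dP)(P/Q) = (-374)(18.7/1840.100).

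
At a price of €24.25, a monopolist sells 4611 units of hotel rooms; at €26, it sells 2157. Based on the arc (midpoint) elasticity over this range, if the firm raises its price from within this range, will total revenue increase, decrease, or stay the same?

decrease

Arc ε = (-2454/1.75)(25.12/3384.0) ≈ -10.411.
|ε| = 10.41 > 1, so demand is elastic. A price rise therefore reduces total revenue.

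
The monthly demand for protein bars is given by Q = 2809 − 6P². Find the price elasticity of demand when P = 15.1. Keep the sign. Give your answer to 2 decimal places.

At P = 15.1, Q = 1440.940.
dQ/dP = −12P = -181.200.
ε = (dQ/dP)(P/Q) = (-181.200)(15.1/1440.940).

-1.90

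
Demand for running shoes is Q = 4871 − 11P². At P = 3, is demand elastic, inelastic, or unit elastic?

inelastic

Q = 4772, dQ/dP = -66.
ε = (dQ/dP)(P/Q) ≈ -0.041.
|ε| = 0.04 < 1.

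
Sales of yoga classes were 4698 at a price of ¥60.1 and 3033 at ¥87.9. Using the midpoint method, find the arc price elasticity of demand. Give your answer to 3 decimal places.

ΔQ = 3033 − 4698 = -1665; ΔP = 87.9 − 60.1 = 27.8.
Midpoints: P̄ = 74.00, Q̄ = 3865.5.
ε = (ΔQ/ΔP)(P̄/Q̄) = (-1665/27.8)(74.00/3865.5).

-1.147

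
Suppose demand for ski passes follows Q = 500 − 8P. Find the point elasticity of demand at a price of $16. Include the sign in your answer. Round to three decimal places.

-0.344

At P = 16, Q = 372.
dQ/dP = −8.
ε = (dQ/dP)(P/Q) = (-8)(16/372).
|ε| < 1, so demand is inelastic at this price.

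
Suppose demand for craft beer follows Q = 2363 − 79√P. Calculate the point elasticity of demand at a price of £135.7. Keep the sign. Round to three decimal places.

-0.319

At P = 135.7, Q = 1442.726.
dQ/dP = −79/(2√P) = -3.391.
ε = (dQ/dP)(P/Q) = (-3.391)(135.7/1442.726).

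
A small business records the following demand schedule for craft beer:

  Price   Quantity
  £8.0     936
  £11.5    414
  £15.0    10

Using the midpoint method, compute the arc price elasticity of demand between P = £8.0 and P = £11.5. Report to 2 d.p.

At P = 8.0, Q = 936; at P = 11.5, Q = 414.
ΔQ = -522, ΔP = 3.5. Midpoints: P̄ = 9.75, Q̄ = 675.0.
ε = (ΔQ/ΔP)(P̄/Q̄) = (-522/3.5)(9.75/675.0).

-2.15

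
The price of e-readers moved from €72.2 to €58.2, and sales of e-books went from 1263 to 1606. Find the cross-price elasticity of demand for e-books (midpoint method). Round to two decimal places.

ΔQ_x = 1606 − 1263 = 343; ΔP_y = 58.2 − 72.2 = -14.
Midpoints: P̄_y = 65.20, Q̄_x = 1434.5.
ε_xy = (ΔQ_x/ΔP_y)(P̄_y/Q̄_x) = (343/-14)(65.20/1434.5).

-1.11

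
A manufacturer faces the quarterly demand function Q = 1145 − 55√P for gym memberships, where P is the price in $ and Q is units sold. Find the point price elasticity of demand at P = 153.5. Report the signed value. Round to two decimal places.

At P = 153.5, Q = 463.577.
dQ/dP = −55/(2√P) = -2.220.
ε = (dQ/dP)(P/Q) = (-2.220)(153.5/463.577).

-0.73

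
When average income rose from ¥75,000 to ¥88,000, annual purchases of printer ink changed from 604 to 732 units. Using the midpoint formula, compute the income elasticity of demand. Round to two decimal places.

ΔQ = 128, ΔI = 13000. Midpoints: Ī = 81,500, Q̄ = 668.0.
ε_I = (ΔQ/ΔI)(Ī/Q̄) = (128/13000)(81500/668.0).

1.20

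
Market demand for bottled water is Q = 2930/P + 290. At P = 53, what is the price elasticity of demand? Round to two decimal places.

-0.16

At P = 53, Q = 345.283.
dQ/dP = −2930/P² = -1.043.
ε = (dQ/dP)(P/Q) = (-1.043)(53/345.283).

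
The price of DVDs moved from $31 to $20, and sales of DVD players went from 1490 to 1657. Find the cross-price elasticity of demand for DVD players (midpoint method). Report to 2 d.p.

-0.25

ΔQ_x = 1657 − 1490 = 167; ΔP_y = 20 − 31 = -11.
Midpoints: P̄_y = 25.50, Q̄_x = 1573.5.
ε_xy = (ΔQ_x/ΔP_y)(P̄_y/Q̄_x) = (167/-11)(25.50/1573.5).
ε_xy < 0, so the goods are complements.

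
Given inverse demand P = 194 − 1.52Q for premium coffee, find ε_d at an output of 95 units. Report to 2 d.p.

-0.34

At Q = 95, P = 194 − 1.52(95) = 49.60.
dP/dQ = −1.52, so dQ/dP = 1/(−1.52) = -0.658.
ε = (dQ/dP)(P/Q) = (-0.658)(49.60/95).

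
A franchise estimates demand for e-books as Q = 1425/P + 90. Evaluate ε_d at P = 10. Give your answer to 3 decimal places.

-0.613

At P = 10, Q = 232.500.
dQ/dP = −1425/P² = -14.250.
ε = (dQ/dP)(P/Q) = (-14.250)(10/232.500).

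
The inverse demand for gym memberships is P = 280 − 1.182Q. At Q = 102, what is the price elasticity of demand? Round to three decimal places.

At Q = 102, P = 280 − 1.182(102) = 159.44.
dP/dQ = −1.182, so dQ/dP = 1/(−1.182) = -0.846.
ε = (dQ/dP)(P/Q) = (-0.846)(159.44/102).

-1.322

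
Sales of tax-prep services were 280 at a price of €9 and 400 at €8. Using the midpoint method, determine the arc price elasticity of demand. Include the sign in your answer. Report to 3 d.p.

-3.000

ΔQ = 400 − 280 = 120; ΔP = 8 − 9 = -1.
Midpoints: P̄ = 8.50, Q̄ = 340.0.
ε = (ΔQ/ΔP)(P̄/Q̄) = (120/-1)(8.50/340.0).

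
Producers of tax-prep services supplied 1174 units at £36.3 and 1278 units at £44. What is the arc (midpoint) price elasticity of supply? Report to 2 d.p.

ΔQ = 1278 − 1174 = 104; ΔP = 44 − 36.3 = 7.7.
Midpoints: P̄ = 40.15, Q̄ = 1226.0.
ε_s = (ΔQ/ΔP)(P̄/Q̄) = (104/7.7)(40.15/1226.0).

0.44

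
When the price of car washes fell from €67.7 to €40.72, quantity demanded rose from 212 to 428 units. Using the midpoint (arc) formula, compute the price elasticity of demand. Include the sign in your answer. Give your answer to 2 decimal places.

ΔQ = 428 − 212 = 216; ΔP = 40.72 − 67.7 = -26.98.
Midpoints: P̄ = 54.21, Q̄ = 320.0.
ε = (ΔQ/ΔP)(P̄/Q̄) = (216/-26.98)(54.21/320.0).

-1.36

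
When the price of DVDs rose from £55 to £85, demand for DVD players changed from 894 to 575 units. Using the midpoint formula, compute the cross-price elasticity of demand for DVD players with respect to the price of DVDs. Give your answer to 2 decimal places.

-1.01

ΔQ_x = 575 − 894 = -319; ΔP_y = 85 − 55 = 30.
Midpoints: P̄_y = 70.00, Q̄_x = 734.5.
ε_xy = (ΔQ_x/ΔP_y)(P̄_y/Q̄_x) = (-319/30)(70.00/734.5).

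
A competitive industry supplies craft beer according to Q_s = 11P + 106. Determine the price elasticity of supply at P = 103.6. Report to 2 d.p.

0.91

At P = 103.6, Q_s = 1245.60.
dQ_s/dP = 11.
ε_s = (dQ_s/dP)(P/Q_s) = (11)(103.6/1245.60).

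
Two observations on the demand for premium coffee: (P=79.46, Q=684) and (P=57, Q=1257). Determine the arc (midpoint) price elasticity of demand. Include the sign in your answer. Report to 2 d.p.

-1.79

ΔQ = 1257 − 684 = 573; ΔP = 57 − 79.46 = -22.46.
Midpoints: P̄ = 68.23, Q̄ = 970.5.
ε = (ΔQ/ΔP)(P̄/Q̄) = (573/-22.46)(68.23/970.5).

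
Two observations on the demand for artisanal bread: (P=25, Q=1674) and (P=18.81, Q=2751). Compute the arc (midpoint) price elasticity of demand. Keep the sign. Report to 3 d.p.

ΔQ = 2751 − 1674 = 1077; ΔP = 18.81 − 25 = -6.19.
Midpoints: P̄ = 21.91, Q̄ = 2212.5.
ε = (ΔQ/ΔP)(P̄/Q̄) = (1077/-6.19)(21.91/2212.5).

-1.723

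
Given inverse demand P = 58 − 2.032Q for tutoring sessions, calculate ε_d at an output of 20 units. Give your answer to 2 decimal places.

-0.43

At Q = 20, P = 58 − 2.032(20) = 17.36.
dP/dQ = −2.032, so dQ/dP = 1/(−2.032) = -0.492.
ε = (dQ/dP)(P/Q) = (-0.492)(17.36/20).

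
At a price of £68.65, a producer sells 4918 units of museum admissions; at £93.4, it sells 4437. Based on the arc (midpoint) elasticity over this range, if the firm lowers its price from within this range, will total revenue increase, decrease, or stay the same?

decrease

Arc ε = (-481/24.75)(81.03/4677.5) ≈ -0.337.
|ε| = 0.34 < 1, so demand is inelastic. A price cut therefore reduces total revenue.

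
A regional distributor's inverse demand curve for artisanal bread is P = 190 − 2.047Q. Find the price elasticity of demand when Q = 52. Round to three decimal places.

At Q = 52, P = 190 − 2.047(52) = 83.56.
dP/dQ = −2.047, so dQ/dP = 1/(−2.047) = -0.489.
ε = (dQ/dP)(P/Q) = (-0.489)(83.56/52).

-0.785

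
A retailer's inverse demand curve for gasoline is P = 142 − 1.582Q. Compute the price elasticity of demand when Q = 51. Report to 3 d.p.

At Q = 51, P = 142 − 1.582(51) = 61.32.
dP/dQ = −1.582, so dQ/dP = 1/(−1.582) = -0.632.
ε = (dQ/dP)(P/Q) = (-0.632)(61.32/51).

-0.760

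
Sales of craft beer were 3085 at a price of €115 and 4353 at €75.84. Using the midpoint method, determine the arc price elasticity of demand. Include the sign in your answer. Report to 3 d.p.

ΔQ = 4353 − 3085 = 1268; ΔP = 75.84 − 115 = -39.16.
Midpoints: P̄ = 95.42, Q̄ = 3719.0.
ε = (ΔQ/ΔP)(P̄/Q̄) = (1268/-39.16)(95.42/3719.0).

-0.831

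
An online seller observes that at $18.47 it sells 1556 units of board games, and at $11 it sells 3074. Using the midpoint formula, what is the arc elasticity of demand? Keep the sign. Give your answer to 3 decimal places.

ΔQ = 3074 − 1556 = 1518; ΔP = 11 − 18.47 = -7.47.
Midpoints: P̄ = 14.73, Q̄ = 2315.0.
ε = (ΔQ/ΔP)(P̄/Q̄) = (1518/-7.47)(14.73/2315.0).

-1.293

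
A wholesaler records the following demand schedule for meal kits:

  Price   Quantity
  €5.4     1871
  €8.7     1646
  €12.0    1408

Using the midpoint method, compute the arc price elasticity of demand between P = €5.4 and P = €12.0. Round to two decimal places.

-0.37

At P = 5.4, Q = 1871; at P = 12.0, Q = 1408.
ΔQ = -463, ΔP = 6.6. Midpoints: P̄ = 8.70, Q̄ = 1639.5.
ε = (ΔQ/ΔP)(P̄/Q̄) = (-463/6.6)(8.70/1639.5).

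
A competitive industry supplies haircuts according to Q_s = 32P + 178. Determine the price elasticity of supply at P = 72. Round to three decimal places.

At P = 72, Q_s = 2482.
dQ_s/dP = 32.
ε_s = (dQ_s/dP)(P/Q_s) = (32)(72/2482).

0.928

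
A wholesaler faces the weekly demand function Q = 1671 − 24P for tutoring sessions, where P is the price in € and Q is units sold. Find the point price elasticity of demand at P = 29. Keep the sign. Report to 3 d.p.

-0.714

At P = 29, Q = 975.
dQ/dP = −24.
ε = (dQ/dP)(P/Q) = (-24)(29/975).
|ε| < 1, so demand is inelastic at this price.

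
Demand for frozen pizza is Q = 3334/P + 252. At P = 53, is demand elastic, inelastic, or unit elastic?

inelastic

Q = 314.906, dQ/dP = -1.187.
ε = (dQ/dP)(P/Q) ≈ -0.200.
|ε| = 0.20 < 1.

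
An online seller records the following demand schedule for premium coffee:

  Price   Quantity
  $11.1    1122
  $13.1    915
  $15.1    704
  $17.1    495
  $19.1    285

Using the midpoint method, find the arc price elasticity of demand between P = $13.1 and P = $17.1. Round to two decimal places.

At P = 13.1, Q = 915; at P = 17.1, Q = 495.
ΔQ = -420, ΔP = 4.0. Midpoints: P̄ = 15.10, Q̄ = 705.0.
ε = (ΔQ/ΔP)(P̄/Q̄) = (-420/4.0)(15.10/705.0).

-2.25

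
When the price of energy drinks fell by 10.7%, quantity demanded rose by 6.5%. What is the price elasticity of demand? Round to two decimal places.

-0.61

ε = %ΔQ / %ΔP = (6.5)/(-10.7) = -0.607.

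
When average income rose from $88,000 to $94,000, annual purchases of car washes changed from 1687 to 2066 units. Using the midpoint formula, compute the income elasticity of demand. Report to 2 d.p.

3.06

ΔQ = 379, ΔI = 6000. Midpoints: Ī = 91,000, Q̄ = 1876.5.
ε_I = (ΔQ/ΔI)(Ī/Q̄) = (379/6000)(91000/1876.5).
ε_I > 0, so the good is normal.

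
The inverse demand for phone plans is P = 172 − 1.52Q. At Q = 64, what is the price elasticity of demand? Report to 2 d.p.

At Q = 64, P = 172 − 1.52(64) = 74.72.
dP/dQ = −1.52, so dQ/dP = 1/(−1.52) = -0.658.
ε = (dQ/dP)(P/Q) = (-0.658)(74.72/64).

-0.77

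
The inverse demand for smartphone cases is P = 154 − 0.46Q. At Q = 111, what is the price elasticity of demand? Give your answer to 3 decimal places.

At Q = 111, P = 154 − 0.46(111) = 102.94.
dP/dQ = −0.46, so dQ/dP = 1/(−0.46) = -2.174.
ε = (dQ/dP)(P/Q) = (-2.174)(102.94/111).

-2.016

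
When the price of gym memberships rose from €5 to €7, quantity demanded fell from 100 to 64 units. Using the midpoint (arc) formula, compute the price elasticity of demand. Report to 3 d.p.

-1.317

ΔQ = 64 − 100 = -36; ΔP = 7 − 5 = 2.
Midpoints: P̄ = 6.00, Q̄ = 82.0.
ε = (ΔQ/ΔP)(P̄/Q̄) = (-36/2)(6.00/82.0).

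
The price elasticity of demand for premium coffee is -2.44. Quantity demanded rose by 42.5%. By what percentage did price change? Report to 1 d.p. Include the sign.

-17.4%

%ΔP ≈ %ΔQ / ε = (42.5%)/(-2.44) = -17.42%.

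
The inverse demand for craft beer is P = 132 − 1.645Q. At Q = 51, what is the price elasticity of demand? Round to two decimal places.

-0.57

At Q = 51, P = 132 − 1.645(51) = 48.11.
dP/dQ = −1.645, so dQ/dP = 1/(−1.645) = -0.608.
ε = (dQ/dP)(P/Q) = (-0.608)(48.11/51).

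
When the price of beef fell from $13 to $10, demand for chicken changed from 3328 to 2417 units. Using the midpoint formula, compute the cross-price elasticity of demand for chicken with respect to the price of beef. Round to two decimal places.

ΔQ_x = 2417 − 3328 = -911; ΔP_y = 10 − 13 = -3.
Midpoints: P̄_y = 11.50, Q̄_x = 2872.5.
ε_xy = (ΔQ_x/ΔP_y)(P̄_y/Q̄_x) = (-911/-3)(11.50/2872.5).

1.22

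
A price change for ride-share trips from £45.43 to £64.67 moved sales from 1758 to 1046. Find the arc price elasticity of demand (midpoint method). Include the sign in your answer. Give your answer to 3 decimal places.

ΔQ = 1046 − 1758 = -712; ΔP = 64.67 − 45.43 = 19.24.
Midpoints: P̄ = 55.05, Q̄ = 1402.0.
ε = (ΔQ/ΔP)(P̄/Q̄) = (-712/19.24)(55.05/1402.0).

-1.453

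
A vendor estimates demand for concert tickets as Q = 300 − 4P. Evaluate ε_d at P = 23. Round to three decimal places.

-0.442

At P = 23, Q = 208.
dQ/dP = −4.
ε = (dQ/dP)(P/Q) = (-4)(23/208).
|ε| < 1, so demand is inelastic at this price.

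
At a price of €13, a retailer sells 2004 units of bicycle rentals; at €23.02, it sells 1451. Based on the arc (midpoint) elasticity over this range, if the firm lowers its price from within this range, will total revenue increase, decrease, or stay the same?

decrease

Arc ε = (-553/10.02)(18.01/1727.5) ≈ -0.575.
|ε| = 0.58 < 1, so demand is inelastic. A price cut therefore reduces total revenue.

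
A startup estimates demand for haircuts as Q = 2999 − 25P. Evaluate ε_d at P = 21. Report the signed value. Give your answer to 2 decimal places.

-0.21

At P = 21, Q = 2474.
dQ/dP = −25.
ε = (dQ/dP)(P/Q) = (-25)(21/2474).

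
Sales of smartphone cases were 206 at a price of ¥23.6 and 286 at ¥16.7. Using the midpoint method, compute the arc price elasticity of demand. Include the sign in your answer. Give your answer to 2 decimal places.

ΔQ = 286 − 206 = 80; ΔP = 16.7 − 23.6 = -6.9.
Midpoints: P̄ = 20.15, Q̄ = 246.0.
ε = (ΔQ/ΔP)(P̄/Q̄) = (80/-6.9)(20.15/246.0).

-0.95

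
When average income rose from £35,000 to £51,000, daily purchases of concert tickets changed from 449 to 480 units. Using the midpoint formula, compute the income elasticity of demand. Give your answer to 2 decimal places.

0.18

ΔQ = 31, ΔI = 16000. Midpoints: Ī = 43,000, Q̄ = 464.5.
ε_I = (ΔQ/ΔI)(Ī/Q̄) = (31/16000)(43000/464.5).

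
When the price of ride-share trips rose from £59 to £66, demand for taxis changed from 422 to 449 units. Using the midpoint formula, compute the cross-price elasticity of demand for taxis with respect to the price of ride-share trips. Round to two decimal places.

ΔQ_x = 449 − 422 = 27; ΔP_y = 66 − 59 = 7.
Midpoints: P̄_y = 62.50, Q̄_x = 435.5.
ε_xy = (ΔQ_x/ΔP_y)(P̄_y/Q̄_x) = (27/7)(62.50/435.5).
ε_xy > 0, so the goods are substitutes.

0.55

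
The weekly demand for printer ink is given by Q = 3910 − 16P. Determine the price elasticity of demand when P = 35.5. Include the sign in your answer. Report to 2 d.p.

-0.17

At P = 35.5, Q = 3342.
dQ/dP = −16.
ε = (dQ/dP)(P/Q) = (-16)(35.5/3342).
|ε| < 1, so demand is inelastic at this price.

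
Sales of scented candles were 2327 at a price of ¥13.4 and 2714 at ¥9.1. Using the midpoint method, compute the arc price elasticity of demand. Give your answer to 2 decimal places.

ΔQ = 2714 − 2327 = 387; ΔP = 9.1 − 13.4 = -4.3.
Midpoints: P̄ = 11.25, Q̄ = 2520.5.
ε = (ΔQ/ΔP)(P̄/Q̄) = (387/-4.3)(11.25/2520.5).

-0.40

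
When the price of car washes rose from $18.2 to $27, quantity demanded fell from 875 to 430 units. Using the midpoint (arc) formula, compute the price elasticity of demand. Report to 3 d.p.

-1.751

ΔQ = 430 − 875 = -445; ΔP = 27 − 18.2 = 8.8.
Midpoints: P̄ = 22.60, Q̄ = 652.5.
ε = (ΔQ/ΔP)(P̄/Q̄) = (-445/8.8)(22.60/652.5).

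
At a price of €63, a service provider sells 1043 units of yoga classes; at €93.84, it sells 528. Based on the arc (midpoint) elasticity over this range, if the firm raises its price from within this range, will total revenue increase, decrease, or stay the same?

Arc ε = (-515/30.84)(78.42/785.5) ≈ -1.667.
|ε| = 1.67 > 1, so demand is elastic. A price rise therefore reduces total revenue.

decrease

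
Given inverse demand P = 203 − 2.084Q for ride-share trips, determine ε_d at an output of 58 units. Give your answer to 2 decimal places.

At Q = 58, P = 203 − 2.084(58) = 82.13.
dP/dQ = −2.084, so dQ/dP = 1/(−2.084) = -0.480.
ε = (dQ/dP)(P/Q) = (-0.480)(82.13/58).

-0.68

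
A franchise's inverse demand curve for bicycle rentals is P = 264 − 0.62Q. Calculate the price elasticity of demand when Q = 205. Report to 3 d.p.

-1.077

At Q = 205, P = 264 − 0.62(205) = 136.90.
dP/dQ = −0.62, so dQ/dP = 1/(−0.62) = -1.613.
ε = (dQ/dP)(P/Q) = (-1.613)(136.90/205).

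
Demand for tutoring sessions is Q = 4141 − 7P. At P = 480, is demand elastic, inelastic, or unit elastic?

elastic

Q = 781, dQ/dP = -7.
ε = (dQ/dP)(P/Q) ≈ -4.302.
|ε| = 4.30 > 1.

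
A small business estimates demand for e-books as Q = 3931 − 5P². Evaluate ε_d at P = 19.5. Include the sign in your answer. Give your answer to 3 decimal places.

-1.873

At P = 19.5, Q = 2029.750.
dQ/dP = −10P = -195.
ε = (dQ/dP)(P/Q) = (-195)(19.5/2029.750).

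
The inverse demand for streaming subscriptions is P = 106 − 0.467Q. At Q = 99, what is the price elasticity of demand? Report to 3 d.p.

-1.293

At Q = 99, P = 106 − 0.467(99) = 59.77.
dP/dQ = −0.467, so dQ/dP = 1/(−0.467) = -2.141.
ε = (dQ/dP)(P/Q) = (-2.141)(59.77/99).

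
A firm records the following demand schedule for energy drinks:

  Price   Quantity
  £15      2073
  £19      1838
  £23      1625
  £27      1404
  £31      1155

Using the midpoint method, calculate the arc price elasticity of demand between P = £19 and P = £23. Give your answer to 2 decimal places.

-0.65

At P = 19, Q = 1838; at P = 23, Q = 1625.
ΔQ = -213, ΔP = 4. Midpoints: P̄ = 21.00, Q̄ = 1731.5.
ε = (ΔQ/ΔP)(P̄/Q̄) = (-213/4)(21.00/1731.5).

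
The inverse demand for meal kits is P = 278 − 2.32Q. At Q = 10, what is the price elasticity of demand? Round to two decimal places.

-10.98

At Q = 10, P = 278 − 2.32(10) = 254.80.
dP/dQ = −2.32, so dQ/dP = 1/(−2.32) = -0.431.
ε = (dQ/dP)(P/Q) = (-0.431)(254.80/10).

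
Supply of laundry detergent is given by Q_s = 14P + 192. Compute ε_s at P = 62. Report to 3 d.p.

0.819

At P = 62, Q_s = 1060.
dQ_s/dP = 14.
ε_s = (dQ_s/dP)(P/Q_s) = (14)(62/1060).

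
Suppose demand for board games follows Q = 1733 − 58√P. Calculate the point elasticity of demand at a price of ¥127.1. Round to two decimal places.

-0.30

At P = 127.1, Q = 1079.116.
dQ/dP = −58/(2√P) = -2.572.
ε = (dQ/dP)(P/Q) = (-2.572)(127.1/1079.116).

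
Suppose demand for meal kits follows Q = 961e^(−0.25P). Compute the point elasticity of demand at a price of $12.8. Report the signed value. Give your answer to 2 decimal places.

-3.20

At P = 12.8, Q = 39.172.
dQ/dP = −0.25·961e^(−0.25P) = −0.25Q = -9.793.
ε = (dQ/dP)(P/Q) = (-9.793)(12.8/39.172).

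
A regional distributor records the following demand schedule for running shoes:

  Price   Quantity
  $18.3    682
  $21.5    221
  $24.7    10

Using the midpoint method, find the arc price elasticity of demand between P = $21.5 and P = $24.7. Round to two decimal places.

At P = 21.5, Q = 221; at P = 24.7, Q = 10.
ΔQ = -211, ΔP = 3.2. Midpoints: P̄ = 23.10, Q̄ = 115.5.
ε = (ΔQ/ΔP)(P̄/Q̄) = (-211/3.2)(23.10/115.5).

-13.19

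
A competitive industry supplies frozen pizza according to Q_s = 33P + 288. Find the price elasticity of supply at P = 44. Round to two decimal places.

0.83

At P = 44, Q_s = 1740.
dQ_s/dP = 33.
ε_s = (dQ_s/dP)(P/Q_s) = (33)(44/1740).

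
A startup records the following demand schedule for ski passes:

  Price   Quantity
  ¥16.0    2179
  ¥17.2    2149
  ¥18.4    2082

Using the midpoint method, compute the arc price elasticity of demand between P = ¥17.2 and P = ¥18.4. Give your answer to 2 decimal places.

-0.47

At P = 17.2, Q = 2149; at P = 18.4, Q = 2082.
ΔQ = -67, ΔP = 1.2. Midpoints: P̄ = 17.80, Q̄ = 2115.5.
ε = (ΔQ/ΔP)(P̄/Q̄) = (-67/1.2)(17.80/2115.5).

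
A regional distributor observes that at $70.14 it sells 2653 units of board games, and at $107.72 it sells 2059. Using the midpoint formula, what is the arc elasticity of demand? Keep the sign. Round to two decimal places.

ΔQ = 2059 − 2653 = -594; ΔP = 107.72 − 70.14 = 37.58.
Midpoints: P̄ = 88.93, Q̄ = 2356.0.
ε = (ΔQ/ΔP)(P̄/Q̄) = (-594/37.58)(88.93/2356.0).

-0.60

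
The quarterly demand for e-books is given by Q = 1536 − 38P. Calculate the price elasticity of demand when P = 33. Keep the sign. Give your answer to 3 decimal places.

At P = 33, Q = 282.
dQ/dP = −38.
ε = (dQ/dP)(P/Q) = (-38)(33/282).
|ε| > 1, so demand is elastic at this price.

-4.447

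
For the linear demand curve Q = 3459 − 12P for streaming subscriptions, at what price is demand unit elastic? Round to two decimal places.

For linear demand Q = a − bP, ε = −bP/(a − bP). |ε| = 1 when bP = a − bP, i.e. P = a/(2b).
P = 3459/(2·12) = 3459/24 = 144.1250.

144.13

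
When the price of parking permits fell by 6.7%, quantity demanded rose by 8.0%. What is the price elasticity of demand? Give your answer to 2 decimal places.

ε = %ΔQ / %ΔP = (8.0)/(-6.7) = -1.194.

-1.19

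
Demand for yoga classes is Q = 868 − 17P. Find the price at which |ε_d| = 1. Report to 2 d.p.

For linear demand Q = a − bP, ε = −bP/(a − bP). |ε| = 1 when bP = a − bP, i.e. P = a/(2b).
P = 868/(2·17) = 868/34 = 25.5294.

25.53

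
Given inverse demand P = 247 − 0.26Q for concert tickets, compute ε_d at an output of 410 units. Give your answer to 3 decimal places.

-1.317

At Q = 410, P = 247 − 0.26(410) = 140.40.
dP/dQ = −0.26, so dQ/dP = 1/(−0.26) = -3.846.
ε = (dQ/dP)(P/Q) = (-3.846)(140.40/410).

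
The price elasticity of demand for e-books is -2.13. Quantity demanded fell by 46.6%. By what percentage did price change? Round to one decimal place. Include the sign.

%ΔP ≈ %ΔQ / ε = (-46.6%)/(-2.13) = 21.88%.

21.9%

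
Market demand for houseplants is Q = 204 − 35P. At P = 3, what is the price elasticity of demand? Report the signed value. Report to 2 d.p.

-1.06

At P = 3, Q = 99.
dQ/dP = −35.
ε = (dQ/dP)(P/Q) = (-35)(3/99).
|ε| > 1, so demand is elastic at this price.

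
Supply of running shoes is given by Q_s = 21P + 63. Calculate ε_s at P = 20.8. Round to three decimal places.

0.874

At P = 20.8, Q_s = 499.80.
dQ_s/dP = 21.
ε_s = (dQ_s/dP)(P/Q_s) = (21)(20.8/499.80).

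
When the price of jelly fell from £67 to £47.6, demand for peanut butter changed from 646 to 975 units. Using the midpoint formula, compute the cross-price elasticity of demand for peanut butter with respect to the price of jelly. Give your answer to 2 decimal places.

-1.20

ΔQ_x = 975 − 646 = 329; ΔP_y = 47.6 − 67 = -19.4.
Midpoints: P̄_y = 57.30, Q̄_x = 810.5.
ε_xy = (ΔQ_x/ΔP_y)(P̄_y/Q̄_x) = (329/-19.4)(57.30/810.5).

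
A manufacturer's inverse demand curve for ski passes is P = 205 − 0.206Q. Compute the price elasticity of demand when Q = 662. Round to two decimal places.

-0.50

At Q = 662, P = 205 − 0.206(662) = 68.63.
dP/dQ = −0.206, so dQ/dP = 1/(−0.206) = -4.854.
ε = (dQ/dP)(P/Q) = (-4.854)(68.63/662).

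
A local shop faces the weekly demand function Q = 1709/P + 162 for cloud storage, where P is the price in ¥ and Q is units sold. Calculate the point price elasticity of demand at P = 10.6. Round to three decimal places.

-0.499

At P = 10.6, Q = 323.226.
dQ/dP = −1709/P² = -15.210.
ε = (dQ/dP)(P/Q) = (-15.210)(10.6/323.226).
|ε| < 1, so demand is inelastic at this price.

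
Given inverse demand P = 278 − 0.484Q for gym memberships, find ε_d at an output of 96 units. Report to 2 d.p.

-4.98

At Q = 96, P = 278 − 0.484(96) = 231.54.
dP/dQ = −0.484, so dQ/dP = 1/(−0.484) = -2.066.
ε = (dQ/dP)(P/Q) = (-2.066)(231.54/96).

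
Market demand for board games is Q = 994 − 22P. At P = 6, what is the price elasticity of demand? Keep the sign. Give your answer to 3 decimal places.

At P = 6, Q = 862.
dQ/dP = −22.
ε = (dQ/dP)(P/Q) = (-22)(6/862).

-0.153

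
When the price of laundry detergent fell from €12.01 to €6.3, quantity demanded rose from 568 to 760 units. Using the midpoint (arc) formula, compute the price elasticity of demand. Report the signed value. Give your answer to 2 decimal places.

-0.46

ΔQ = 760 − 568 = 192; ΔP = 6.3 − 12.01 = -5.71.
Midpoints: P̄ = 9.15, Q̄ = 664.0.
ε = (ΔQ/ΔP)(P̄/Q̄) = (192/-5.71)(9.15/664.0).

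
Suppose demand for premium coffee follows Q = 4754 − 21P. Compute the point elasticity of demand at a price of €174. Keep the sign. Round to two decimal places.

At P = 174, Q = 1100.
dQ/dP = −21.
ε = (dQ/dP)(P/Q) = (-21)(174/1100).

-3.32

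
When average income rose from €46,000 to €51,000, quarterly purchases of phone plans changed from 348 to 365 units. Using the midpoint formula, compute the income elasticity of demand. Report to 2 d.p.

0.46

ΔQ = 17, ΔI = 5000. Midpoints: Ī = 48,500, Q̄ = 356.5.
ε_I = (ΔQ/ΔI)(Ī/Q̄) = (17/5000)(48500/356.5).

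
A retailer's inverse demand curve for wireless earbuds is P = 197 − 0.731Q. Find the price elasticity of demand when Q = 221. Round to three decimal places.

At Q = 221, P = 197 − 0.731(221) = 35.45.
dP/dQ = −0.731, so dQ/dP = 1/(−0.731) = -1.368.
ε = (dQ/dP)(P/Q) = (-1.368)(35.45/221).

-0.219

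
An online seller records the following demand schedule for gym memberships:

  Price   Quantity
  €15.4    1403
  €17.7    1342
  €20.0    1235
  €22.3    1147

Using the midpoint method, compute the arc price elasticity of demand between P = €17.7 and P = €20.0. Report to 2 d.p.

At P = 17.7, Q = 1342; at P = 20.0, Q = 1235.
ΔQ = -107, ΔP = 2.3. Midpoints: P̄ = 18.85, Q̄ = 1288.5.
ε = (ΔQ/ΔP)(P̄/Q̄) = (-107/2.3)(18.85/1288.5).

-0.68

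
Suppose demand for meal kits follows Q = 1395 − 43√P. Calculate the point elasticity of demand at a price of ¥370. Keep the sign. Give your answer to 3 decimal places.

At P = 370, Q = 567.878.
dQ/dP = −43/(2√P) = -1.118.
ε = (dQ/dP)(P/Q) = (-1.118)(370/567.878).

-0.728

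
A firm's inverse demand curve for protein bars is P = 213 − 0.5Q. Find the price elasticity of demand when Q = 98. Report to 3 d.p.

At Q = 98, P = 213 − 0.5(98) = 164.00.
dP/dQ = −0.5, so dQ/dP = 1/(−0.5) = -2.000.
ε = (dQ/dP)(P/Q) = (-2.000)(164.00/98).

-3.347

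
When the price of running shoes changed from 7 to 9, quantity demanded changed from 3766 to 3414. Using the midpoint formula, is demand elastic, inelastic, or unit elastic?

inelastic

Arc ε ≈ -0.392.
|ε| = 0.39 < 1.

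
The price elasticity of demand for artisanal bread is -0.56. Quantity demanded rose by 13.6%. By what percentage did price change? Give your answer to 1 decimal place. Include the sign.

-24.3%

%ΔP ≈ %ΔQ / ε = (13.6%)/(-0.56) = -24.29%.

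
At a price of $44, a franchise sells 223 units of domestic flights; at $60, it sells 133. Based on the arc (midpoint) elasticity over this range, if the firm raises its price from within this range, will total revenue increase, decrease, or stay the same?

Arc ε = (-90/16)(52.00/178.0) ≈ -1.643.
|ε| = 1.64 > 1, so demand is elastic. A price rise therefore reduces total revenue.

decrease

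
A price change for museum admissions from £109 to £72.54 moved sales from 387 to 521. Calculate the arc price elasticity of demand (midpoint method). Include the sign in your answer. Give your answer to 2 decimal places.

-0.73

ΔQ = 521 − 387 = 134; ΔP = 72.54 − 109 = -36.46.
Midpoints: P̄ = 90.77, Q̄ = 454.0.
ε = (ΔQ/ΔP)(P̄/Q̄) = (134/-36.46)(90.77/454.0).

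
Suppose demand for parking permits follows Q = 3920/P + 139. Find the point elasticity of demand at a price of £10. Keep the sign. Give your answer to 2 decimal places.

At P = 10, Q = 531.
dQ/dP = −3920/P² = -39.200.
ε = (dQ/dP)(P/Q) = (-39.200)(10/531).
|ε| < 1, so demand is inelastic at this price.

-0.74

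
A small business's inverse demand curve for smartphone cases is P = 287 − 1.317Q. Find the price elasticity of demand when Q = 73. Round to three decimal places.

At Q = 73, P = 287 − 1.317(73) = 190.86.
dP/dQ = −1.317, so dQ/dP = 1/(−1.317) = -0.759.
ε = (dQ/dP)(P/Q) = (-0.759)(190.86/73).

-1.985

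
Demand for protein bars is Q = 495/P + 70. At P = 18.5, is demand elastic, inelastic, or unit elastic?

inelastic

Q = 96.757, dQ/dP = -1.446.
ε = (dQ/dP)(P/Q) ≈ -0.277.
|ε| = 0.28 < 1.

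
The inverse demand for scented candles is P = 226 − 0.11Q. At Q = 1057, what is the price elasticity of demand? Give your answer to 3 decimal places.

-0.944

At Q = 1057, P = 226 − 0.11(1057) = 109.73.
dP/dQ = −0.11, so dQ/dP = 1/(−0.11) = -9.091.
ε = (dQ/dP)(P/Q) = (-9.091)(109.73/1057).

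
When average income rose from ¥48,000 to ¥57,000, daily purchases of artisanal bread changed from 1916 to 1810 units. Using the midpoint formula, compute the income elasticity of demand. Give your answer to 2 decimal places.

-0.33

ΔQ = -106, ΔI = 9000. Midpoints: Ī = 52,500, Q̄ = 1863.0.
ε_I = (ΔQ/ΔI)(Ī/Q̄) = (-106/9000)(52500/1863.0).
ε_I < 0, so the good is inferior.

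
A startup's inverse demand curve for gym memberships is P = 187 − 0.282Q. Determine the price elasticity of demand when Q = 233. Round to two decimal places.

-1.85

At Q = 233, P = 187 − 0.282(233) = 121.29.
dP/dQ = −0.282, so dQ/dP = 1/(−0.282) = -3.546.
ε = (dQ/dP)(P/Q) = (-3.546)(121.29/233).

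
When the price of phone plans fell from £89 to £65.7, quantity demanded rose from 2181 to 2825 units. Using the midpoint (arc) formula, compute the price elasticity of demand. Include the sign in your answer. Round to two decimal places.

-0.85

ΔQ = 2825 − 2181 = 644; ΔP = 65.7 − 89 = -23.3.
Midpoints: P̄ = 77.35, Q̄ = 2503.0.
ε = (ΔQ/ΔP)(P̄/Q̄) = (644/-23.3)(77.35/2503.0).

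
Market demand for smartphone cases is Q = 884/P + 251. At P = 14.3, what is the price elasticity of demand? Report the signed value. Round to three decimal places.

At P = 14.3, Q = 312.818.
dQ/dP = −884/P² = -4.323.
ε = (dQ/dP)(P/Q) = (-4.323)(14.3/312.818).

-0.198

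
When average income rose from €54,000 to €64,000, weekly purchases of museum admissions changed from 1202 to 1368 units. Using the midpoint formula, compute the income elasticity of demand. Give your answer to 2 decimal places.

0.76

ΔQ = 166, ΔI = 10000. Midpoints: Ī = 59,000, Q̄ = 1285.0.
ε_I = (ΔQ/ΔI)(Ī/Q̄) = (166/10000)(59000/1285.0).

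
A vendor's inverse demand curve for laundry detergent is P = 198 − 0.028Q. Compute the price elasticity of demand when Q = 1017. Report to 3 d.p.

-5.953

At Q = 1017, P = 198 − 0.028(1017) = 169.52.
dP/dQ = −0.028, so dQ/dP = 1/(−0.028) = -35.714.
ε = (dQ/dP)(P/Q) = (-35.714)(169.52/1017).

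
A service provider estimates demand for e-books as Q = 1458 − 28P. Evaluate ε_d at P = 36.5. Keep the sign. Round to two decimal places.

-2.34

At P = 36.5, Q = 436.
dQ/dP = −28.
ε = (dQ/dP)(P/Q) = (-28)(36.5/436).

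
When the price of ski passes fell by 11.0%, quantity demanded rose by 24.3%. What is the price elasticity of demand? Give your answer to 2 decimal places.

ε = %ΔQ / %ΔP = (24.3)/(-11.0) = -2.209.

-2.21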